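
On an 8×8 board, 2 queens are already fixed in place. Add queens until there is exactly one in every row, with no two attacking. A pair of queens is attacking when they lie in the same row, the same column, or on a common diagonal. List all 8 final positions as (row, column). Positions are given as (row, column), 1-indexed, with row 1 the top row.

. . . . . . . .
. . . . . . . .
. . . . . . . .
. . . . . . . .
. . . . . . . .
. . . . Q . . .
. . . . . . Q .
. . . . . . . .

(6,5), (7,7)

(1,8) (2,3) (3,1) (4,6) (5,2) (6,5) (7,7) (8,4)

Row 1: attacked by (6,5)→{5}; (7,7)→{1,7}. Safe: 2, 3, 4, 6, 8. Place at column 8.
Row 2: attacked by (1,8)→{7,8}; (6,5)→{1,5}; (7,7)→{2,7}. Safe: 3, 4, 6. Place at column 3.
Row 3: attacked by (1,8)→{6,8}; (2,3)→{2,3,4}; (6,5)→{2,5,8}; (7,7)→{3,7}. Safe: 1. Place at column 1.
Row 4: attacked by (1,8)→{5,8}; (2,3)→{1,3,5}; (3,1)→{1,2}; (6,5)→{3,5,7}; (7,7)→{4,7}. Safe: 6. Place at column 6.
Row 5: attacked by (1,8)→{4,8}; (2,3)→{3,6}; (3,1)→{1,3}; (4,6)→{5,6,7}; (6,5)→{4,5,6}; (7,7)→{5,7}. Safe: 2. Place at column 2.
Row 8: attacked by (1,8)→{1,8}; (2,3)→{3}; (3,1)→{1,6}; (4,6)→{2,6}; (5,2)→{2,5}; (6,5)→{3,5,7}; (7,7)→{6,7,8}. Safe: 4. Place at column 4.
Columns [8, 3, 1, 6, 2, 5, 7, 4], r−c [-7, -1, 2, -2, 3, 1, 0, 4], r+c [9, 5, 4, 10, 7, 11, 14, 12] are all distinct, so no two queens attack.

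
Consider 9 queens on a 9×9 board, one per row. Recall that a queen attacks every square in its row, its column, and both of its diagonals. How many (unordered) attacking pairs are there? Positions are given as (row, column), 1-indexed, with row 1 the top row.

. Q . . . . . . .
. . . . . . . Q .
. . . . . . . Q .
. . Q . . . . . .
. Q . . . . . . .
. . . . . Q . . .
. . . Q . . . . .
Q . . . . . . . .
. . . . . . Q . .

5

Same column: (1,2)–(5,2) (column 2); (2,8)–(3,8) (column 8).
Same diagonal: (3,8)–(7,4) (|3−7| = |8−4| = 4); (4,3)–(5,2) (|4−5| = |3−2| = 1); (5,2)–(7,4) (|5−7| = |2−4| = 2).
Total attacking pairs: 5.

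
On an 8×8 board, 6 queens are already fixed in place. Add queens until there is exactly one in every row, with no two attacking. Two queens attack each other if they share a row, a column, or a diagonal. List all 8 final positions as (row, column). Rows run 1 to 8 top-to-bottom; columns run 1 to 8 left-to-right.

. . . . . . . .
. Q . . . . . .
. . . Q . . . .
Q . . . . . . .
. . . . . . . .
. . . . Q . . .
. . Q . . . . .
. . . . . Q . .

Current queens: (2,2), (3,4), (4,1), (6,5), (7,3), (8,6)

Row 1: attacked by (2,2)→{1,2,3}; (3,4)→{2,4,6}; (4,1)→{1,4}; (6,5)→{5}; (7,3)→{3}; (8,6)→{6}. Safe: 7, 8. Place at column 7.
Row 5: attacked by (1,7)→{3,7}; (2,2)→{2,5}; (3,4)→{2,4,6}; (4,1)→{1,2}; (6,5)→{4,5,6}; (7,3)→{1,3,5}; (8,6)→{3,6}. Safe: 8. Place at column 8.
Columns [7, 2, 4, 1, 8, 5, 3, 6], r−c [-6, 0, -1, 3, -3, 1, 4, 2], r+c [8, 4, 7, 5, 13, 11, 10, 14] are all distinct, so no two queens attack.

(1,7) (2,2) (3,4) (4,1) (5,8) (6,5) (7,3) (8,6)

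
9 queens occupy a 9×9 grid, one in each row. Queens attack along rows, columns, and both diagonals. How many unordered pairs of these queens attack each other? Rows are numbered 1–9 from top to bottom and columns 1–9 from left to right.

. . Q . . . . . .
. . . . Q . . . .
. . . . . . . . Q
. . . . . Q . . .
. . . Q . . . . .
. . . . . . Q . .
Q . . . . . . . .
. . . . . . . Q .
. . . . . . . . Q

3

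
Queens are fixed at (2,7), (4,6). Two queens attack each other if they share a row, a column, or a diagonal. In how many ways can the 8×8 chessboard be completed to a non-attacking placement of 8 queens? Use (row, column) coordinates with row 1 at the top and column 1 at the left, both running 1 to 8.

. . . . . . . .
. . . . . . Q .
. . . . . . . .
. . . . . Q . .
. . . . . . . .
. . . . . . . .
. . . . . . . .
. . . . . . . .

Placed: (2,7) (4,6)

4

Branch on row 1: col 1 → 1; col 2 → 1; col 4 → 0; col 5 → 2.
Sum: 1 + 1 + 0 + 2 = 4.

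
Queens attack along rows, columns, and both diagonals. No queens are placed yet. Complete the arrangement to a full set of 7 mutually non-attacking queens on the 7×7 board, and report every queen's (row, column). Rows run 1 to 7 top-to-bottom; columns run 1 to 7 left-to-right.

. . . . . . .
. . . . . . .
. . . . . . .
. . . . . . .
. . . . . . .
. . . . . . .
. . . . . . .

(1,2) (2,7) (3,5) (4,3) (5,1) (6,6) (7,4)

Row 1: Safe: 1, 2, 3, 4, 5, 6, 7. Place at column 2.
Row 2: attacked by (1,2)→{1,2,3}. Safe: 4, 5, 6, 7. Place at column 7.
Row 3: attacked by (1,2)→{2,4}; (2,7)→{6,7}. Safe: 1, 3, 5. Place at column 5.
Row 4: attacked by (1,2)→{2,5}; (2,7)→{5,7}; (3,5)→{4,5,6}. Safe: 1, 3. Place at column 3.
Row 5: attacked by (1,2)→{2,6}; (2,7)→{4,7}; (3,5)→{3,5,7}; (4,3)→{2,3,4}. Safe: 1. Place at column 1.
Row 6: attacked by (1,2)→{2,7}; (2,7)→{3,7}; (3,5)→{2,5}; (4,3)→{1,3,5}; (5,1)→{1,2}. Safe: 4, 6. Place at column 6.
Row 7: attacked by (1,2)→{2}; (2,7)→{2,7}; (3,5)→{1,5}; (4,3)→{3,6}; (5,1)→{1,3}; (6,6)→{5,6,7}. Safe: 4. Place at column 4.
Columns [2, 7, 5, 3, 1, 6, 4], r−c [-1, -5, -2, 1, 4, 0, 3], r+c [3, 9, 8, 7, 6, 12, 11] are all distinct, so no two queens attack.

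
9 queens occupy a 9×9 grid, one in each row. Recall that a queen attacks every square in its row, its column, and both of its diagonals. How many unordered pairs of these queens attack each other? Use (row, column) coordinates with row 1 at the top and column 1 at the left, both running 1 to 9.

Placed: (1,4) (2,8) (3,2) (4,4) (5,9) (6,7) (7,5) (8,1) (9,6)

2

Same column: (1,4)–(4,4) (column 4).
Same diagonal: (1,4)–(3,2) (|1−3| = |4−2| = 2).
Total attacking pairs: 2.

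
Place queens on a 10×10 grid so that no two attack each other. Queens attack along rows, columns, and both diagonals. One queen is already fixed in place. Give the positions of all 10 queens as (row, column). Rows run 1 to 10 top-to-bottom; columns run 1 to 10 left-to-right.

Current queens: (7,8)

Row 1: attacked by (7,8)→{2,8}. Safe: 1, 3, 4, 5, 6, 7, 9, 10. Place at column 5.
Row 2: attacked by (1,5)→{4,5,6}; (7,8)→{3,8}. Safe: 1, 2, 7, 9, 10. Place at column 7.
Row 3: attacked by (1,5)→{3,5,7}; (2,7)→{6,7,8}; (7,8)→{4,8}. Safe: 1, 2, 9, 10. Place at column 10.
Row 4: attacked by (1,5)→{2,5,8}; (2,7)→{5,7,9}; (3,10)→{9,10}; (7,8)→{5,8}. Safe: 1, 3, 4, 6. Place at column 6.
Row 5: attacked by (1,5)→{1,5,9}; (2,7)→{4,7,10}; (3,10)→{8,10}; (4,6)→{5,6,7}; (7,8)→{6,8,10}. Safe: 2, 3. Place at column 3.
Row 6: attacked by (1,5)→{5,10}; (2,7)→{3,7}; (3,10)→{7,10}; (4,6)→{4,6,8}; (5,3)→{2,3,4}; (7,8)→{7,8,9}. Safe: 1. Place at column 1.
Row 8: attacked by (1,5)→{5}; (2,7)→{1,7}; (3,10)→{5,10}; (4,6)→{2,6,10}; (5,3)→{3,6}; (6,1)→{1,3}; (7,8)→{7,8,9}. Safe: 4. Place at column 4.
Row 9: attacked by (1,5)→{5}; (2,7)→{7}; (3,10)→{4,10}; (4,6)→{1,6}; (5,3)→{3,7}; (6,1)→{1,4}; (7,8)→{6,8,10}; (8,4)→{3,4,5}. Safe: 2, 9. Place at column 2.
Row 10: attacked by (1,5)→{5}; (2,7)→{7}; (3,10)→{3,10}; (4,6)→{6}; (5,3)→{3,8}; (6,1)→{1,5}; (7,8)→{5,8}; (8,4)→{2,4,6}; (9,2)→{1,2,3}. Safe: 9. Place at column 9.
Columns [5, 7, 10, 6, 3, 1, 8, 4, 2, 9], r−c [-4, -5, -7, -2, 2, 5, -1, 4, 7, 1], r+c [6, 9, 13, 10, 8, 7, 15, 12, 11, 19] are all distinct, so no two queens attack.

(1,5) (2,7) (3,10) (4,6) (5,3) (6,1) (7,8) (8,4) (9,2) (10,9)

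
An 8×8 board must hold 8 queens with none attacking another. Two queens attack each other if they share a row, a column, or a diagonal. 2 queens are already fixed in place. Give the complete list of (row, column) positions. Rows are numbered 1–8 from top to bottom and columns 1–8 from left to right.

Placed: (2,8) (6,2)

(1,4) (2,8) (3,1) (4,3) (5,6) (6,2) (7,7) (8,5)

Row 1: attacked by (2,8)→{7,8}; (6,2)→{2,7}. Safe: 1, 3, 4, 5, 6. Place at column 4.
Row 3: attacked by (1,4)→{2,4,6}; (2,8)→{7,8}; (6,2)→{2,5}. Safe: 1, 3. Place at column 1.
Row 4: attacked by (1,4)→{1,4,7}; (2,8)→{6,8}; (3,1)→{1,2}; (6,2)→{2,4}. Safe: 3, 5. Place at column 3.
Row 5: attacked by (1,4)→{4,8}; (2,8)→{5,8}; (3,1)→{1,3}; (4,3)→{2,3,4}; (6,2)→{1,2,3}. Safe: 6, 7. Place at column 6.
Row 7: attacked by (1,4)→{4}; (2,8)→{3,8}; (3,1)→{1,5}; (4,3)→{3,6}; (5,6)→{4,6,8}; (6,2)→{1,2,3}. Safe: 7. Place at column 7.
Row 8: attacked by (1,4)→{4}; (2,8)→{2,8}; (3,1)→{1,6}; (4,3)→{3,7}; (5,6)→{3,6}; (6,2)→{2,4}; (7,7)→{6,7,8}. Safe: 5. Place at column 5.
Columns [4, 8, 1, 3, 6, 2, 7, 5], r−c [-3, -6, 2, 1, -1, 4, 0, 3], r+c [5, 10, 4, 7, 11, 8, 14, 13] are all distinct, so no two queens attack.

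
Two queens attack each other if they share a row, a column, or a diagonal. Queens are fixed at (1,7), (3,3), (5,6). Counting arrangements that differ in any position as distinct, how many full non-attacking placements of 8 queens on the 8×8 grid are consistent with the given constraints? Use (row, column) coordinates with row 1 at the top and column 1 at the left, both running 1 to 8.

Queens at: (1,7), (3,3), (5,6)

2

Branch on row 2: col 1 → 1; col 5 → 1.
Sum: 1 + 1 = 2.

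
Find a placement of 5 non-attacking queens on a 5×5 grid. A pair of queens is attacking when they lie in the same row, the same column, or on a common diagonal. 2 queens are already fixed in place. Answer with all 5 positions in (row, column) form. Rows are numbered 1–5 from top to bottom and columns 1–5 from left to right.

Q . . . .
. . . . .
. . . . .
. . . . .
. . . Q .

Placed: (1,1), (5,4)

(1,1) (2,3) (3,5) (4,2) (5,4)

Row 2: attacked by (1,1)→{1,2}; (5,4)→{1,4}. Safe: 3, 5. Place at column 3.
Row 3: attacked by (1,1)→{1,3}; (2,3)→{2,3,4}; (5,4)→{2,4}. Safe: 5. Place at column 5.
Row 4: attacked by (1,1)→{1,4}; (2,3)→{1,3,5}; (3,5)→{4,5}; (5,4)→{3,4,5}. Safe: 2. Place at column 2.
Columns [1, 3, 5, 2, 4], r−c [0, -1, -2, 2, 1], r+c [2, 5, 8, 6, 9] are all distinct, so no two queens attack.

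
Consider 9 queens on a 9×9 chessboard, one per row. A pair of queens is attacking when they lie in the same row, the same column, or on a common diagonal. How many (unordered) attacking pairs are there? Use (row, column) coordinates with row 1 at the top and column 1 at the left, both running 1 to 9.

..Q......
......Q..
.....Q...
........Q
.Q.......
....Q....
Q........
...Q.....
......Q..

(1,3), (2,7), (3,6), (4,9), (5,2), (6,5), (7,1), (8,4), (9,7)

3

Same column: (2,7)–(9,7) (column 7).
Same diagonal: (2,7)–(3,6) (|2−3| = |7−6| = 1); (2,7)–(4,9) (|2−4| = |7−9| = 2).
Total attacking pairs: 3.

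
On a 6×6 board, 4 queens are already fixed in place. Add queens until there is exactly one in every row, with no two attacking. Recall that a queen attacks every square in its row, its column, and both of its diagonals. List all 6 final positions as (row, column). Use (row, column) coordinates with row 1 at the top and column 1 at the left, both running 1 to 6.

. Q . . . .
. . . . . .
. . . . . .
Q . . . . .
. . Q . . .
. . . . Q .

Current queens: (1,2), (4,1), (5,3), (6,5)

(1,2) (2,4) (3,6) (4,1) (5,3) (6,5)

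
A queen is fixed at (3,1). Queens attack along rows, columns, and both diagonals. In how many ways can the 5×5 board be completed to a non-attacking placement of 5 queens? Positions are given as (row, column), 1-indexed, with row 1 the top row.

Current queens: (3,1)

2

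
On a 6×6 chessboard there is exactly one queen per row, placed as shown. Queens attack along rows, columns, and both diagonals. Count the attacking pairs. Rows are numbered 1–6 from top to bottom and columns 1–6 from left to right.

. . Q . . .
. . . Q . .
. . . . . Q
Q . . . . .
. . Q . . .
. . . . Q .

2

Same column: (1,3)–(5,3) (column 3).
Same diagonal: (1,3)–(2,4) (|1−2| = |3−4| = 1).
Total attacking pairs: 2.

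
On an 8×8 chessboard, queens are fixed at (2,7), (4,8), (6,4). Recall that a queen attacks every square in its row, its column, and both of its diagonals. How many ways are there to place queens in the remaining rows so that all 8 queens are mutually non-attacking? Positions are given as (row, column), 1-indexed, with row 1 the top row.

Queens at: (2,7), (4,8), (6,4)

3

Branch on row 1: col 1 → 1; col 2 → 1; col 3 → 1.
Sum: 1 + 1 + 1 = 3.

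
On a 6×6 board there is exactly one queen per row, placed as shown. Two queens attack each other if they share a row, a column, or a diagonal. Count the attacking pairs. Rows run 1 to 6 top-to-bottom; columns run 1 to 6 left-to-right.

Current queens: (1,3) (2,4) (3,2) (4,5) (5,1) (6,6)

Same diagonal: (1,3)–(2,4) (|1−2| = |3−4| = 1); (2,4)–(5,1) (|2−5| = |4−1| = 3).
Total attacking pairs: 2.

2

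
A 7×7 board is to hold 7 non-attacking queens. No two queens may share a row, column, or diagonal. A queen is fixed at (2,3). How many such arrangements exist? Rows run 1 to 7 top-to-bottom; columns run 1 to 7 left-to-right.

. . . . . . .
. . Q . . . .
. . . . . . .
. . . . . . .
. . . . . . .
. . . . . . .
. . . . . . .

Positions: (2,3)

6

Branch on row 1: col 1 → 1; col 5 → 1; col 6 → 3; col 7 → 1.
Sum: 1 + 1 + 3 + 1 = 6.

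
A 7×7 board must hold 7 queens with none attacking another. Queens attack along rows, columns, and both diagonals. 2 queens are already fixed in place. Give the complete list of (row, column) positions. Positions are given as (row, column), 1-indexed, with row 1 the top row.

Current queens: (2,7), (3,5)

Row 1: attacked by (2,7)→{6,7}; (3,5)→{3,5,7}. Safe: 1, 2, 4. Place at column 4.
Row 4: attacked by (1,4)→{1,4,7}; (2,7)→{5,7}; (3,5)→{4,5,6}. Safe: 2, 3. Place at column 2.
Row 5: attacked by (1,4)→{4}; (2,7)→{4,7}; (3,5)→{3,5,7}; (4,2)→{1,2,3}. Safe: 6. Place at column 6.
Row 6: attacked by (1,4)→{4}; (2,7)→{3,7}; (3,5)→{2,5}; (4,2)→{2,4}; (5,6)→{5,6,7}. Safe: 1. Place at column 1.
Row 7: attacked by (1,4)→{4}; (2,7)→{2,7}; (3,5)→{1,5}; (4,2)→{2,5}; (5,6)→{4,6}; (6,1)→{1,2}. Safe: 3. Place at column 3.
Columns [4, 7, 5, 2, 6, 1, 3], r−c [-3, -5, -2, 2, -1, 5, 4], r+c [5, 9, 8, 6, 11, 7, 10] are all distinct, so no two queens attack.

(1,4) (2,7) (3,5) (4,2) (5,6) (6,1) (7,3)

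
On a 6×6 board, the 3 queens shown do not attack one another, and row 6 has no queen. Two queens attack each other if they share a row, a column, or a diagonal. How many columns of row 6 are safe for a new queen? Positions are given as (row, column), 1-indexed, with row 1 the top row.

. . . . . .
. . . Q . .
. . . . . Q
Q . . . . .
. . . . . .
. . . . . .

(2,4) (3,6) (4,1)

2

(2,4) attacks row 6 at column 4.
(3,6) attacks row 6 at column 6 and diagonals 3.
(4,1) attacks row 6 at column 1 and diagonals 3.
Attacked columns: {1, 3, 4, 6}. Safe: {2, 5}.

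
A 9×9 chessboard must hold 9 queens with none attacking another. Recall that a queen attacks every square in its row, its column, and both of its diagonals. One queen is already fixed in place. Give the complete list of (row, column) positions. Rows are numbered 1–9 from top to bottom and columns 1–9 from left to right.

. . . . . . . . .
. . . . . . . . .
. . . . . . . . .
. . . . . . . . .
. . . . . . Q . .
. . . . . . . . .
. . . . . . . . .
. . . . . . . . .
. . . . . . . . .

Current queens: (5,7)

(1,5) (2,8) (3,4) (4,1) (5,7) (6,2) (7,6) (8,3) (9,9)

Row 1: attacked by (5,7)→{3,7}. Safe: 1, 2, 4, 5, 6, 8, 9. Place at column 5.
Row 2: attacked by (1,5)→{4,5,6}; (5,7)→{4,7}. Safe: 1, 2, 3, 8, 9. Place at column 8.
Row 3: attacked by (1,5)→{3,5,7}; (2,8)→{7,8,9}; (5,7)→{5,7,9}. Safe: 1, 2, 4, 6. Place at column 4.
Row 4: attacked by (1,5)→{2,5,8}; (2,8)→{6,8}; (3,4)→{3,4,5}; (5,7)→{6,7,8}. Safe: 1, 9. Place at column 1.
Row 6: attacked by (1,5)→{5}; (2,8)→{4,8}; (3,4)→{1,4,7}; (4,1)→{1,3}; (5,7)→{6,7,8}. Safe: 2, 9. Place at column 2.
Row 7: attacked by (1,5)→{5}; (2,8)→{3,8}; (3,4)→{4,8}; (4,1)→{1,4}; (5,7)→{5,7,9}; (6,2)→{1,2,3}. Safe: 6. Place at column 6.
Row 8: attacked by (1,5)→{5}; (2,8)→{2,8}; (3,4)→{4,9}; (4,1)→{1,5}; (5,7)→{4,7}; (6,2)→{2,4}; (7,6)→{5,6,7}. Safe: 3. Place at column 3.
Row 9: attacked by (1,5)→{5}; (2,8)→{1,8}; (3,4)→{4}; (4,1)→{1,6}; (5,7)→{3,7}; (6,2)→{2,5}; (7,6)→{4,6,8}; (8,3)→{2,3,4}. Safe: 9. Place at column 9.
Columns [5, 8, 4, 1, 7, 2, 6, 3, 9], r−c [-4, -6, -1, 3, -2, 4, 1, 5, 0], r+c [6, 10, 7, 5, 12, 8, 13, 11, 18] are all distinct, so no two queens attack.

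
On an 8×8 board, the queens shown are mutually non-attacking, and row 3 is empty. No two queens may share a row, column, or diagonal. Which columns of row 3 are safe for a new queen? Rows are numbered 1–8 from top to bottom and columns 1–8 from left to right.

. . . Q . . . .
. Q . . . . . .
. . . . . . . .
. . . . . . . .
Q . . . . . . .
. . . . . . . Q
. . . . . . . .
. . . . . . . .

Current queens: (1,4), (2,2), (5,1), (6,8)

(1,4) attacks row 3 at column 4 and diagonals 2, 6.
(2,2) attacks row 3 at column 2 and diagonals 1, 3.
(5,1) attacks row 3 at column 1 and diagonals 3.
(6,8) attacks row 3 at column 8 and diagonals 5.
Attacked columns: {1, 2, 3, 4, 5, 6, 8}. Safe: {7}.

columns 7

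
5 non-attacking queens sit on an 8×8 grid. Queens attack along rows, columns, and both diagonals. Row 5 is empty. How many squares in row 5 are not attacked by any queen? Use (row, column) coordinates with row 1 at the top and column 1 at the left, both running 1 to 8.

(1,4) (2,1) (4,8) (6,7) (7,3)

(1,4) attacks row 5 at column 4 and diagonals 8.
(2,1) attacks row 5 at column 1 and diagonals 4.
(4,8) attacks row 5 at column 8 and diagonals 7.
(6,7) attacks row 5 at column 7 and diagonals 6, 8.
(7,3) attacks row 5 at column 3 and diagonals 1, 5.
Attacked columns: {1, 3, 4, 5, 6, 7, 8}. Safe: {2}.

1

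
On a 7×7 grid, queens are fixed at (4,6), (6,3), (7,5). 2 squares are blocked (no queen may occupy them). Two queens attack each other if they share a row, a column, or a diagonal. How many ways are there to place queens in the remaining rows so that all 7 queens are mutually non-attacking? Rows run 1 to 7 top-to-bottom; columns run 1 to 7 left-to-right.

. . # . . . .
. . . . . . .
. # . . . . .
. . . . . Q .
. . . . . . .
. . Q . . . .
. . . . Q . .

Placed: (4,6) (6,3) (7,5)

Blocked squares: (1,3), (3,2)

Branch on row 1: col 1 → 0; col 2 → 0; col 4 → 0; col 7 → 1.
Sum: 0 + 0 + 0 + 1 = 1.

1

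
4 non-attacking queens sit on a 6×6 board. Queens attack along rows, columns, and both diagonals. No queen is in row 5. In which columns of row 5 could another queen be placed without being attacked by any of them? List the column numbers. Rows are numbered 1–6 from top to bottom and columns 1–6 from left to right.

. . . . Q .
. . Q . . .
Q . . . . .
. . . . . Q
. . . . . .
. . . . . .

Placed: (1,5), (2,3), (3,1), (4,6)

columns 2, 4

(1,5) attacks row 5 at column 5 and diagonals 1.
(2,3) attacks row 5 at column 3 and diagonals 6.
(3,1) attacks row 5 at column 1 and diagonals 3.
(4,6) attacks row 5 at column 6 and diagonals 5.
Attacked columns: {1, 3, 5, 6}. Safe: {2, 4}.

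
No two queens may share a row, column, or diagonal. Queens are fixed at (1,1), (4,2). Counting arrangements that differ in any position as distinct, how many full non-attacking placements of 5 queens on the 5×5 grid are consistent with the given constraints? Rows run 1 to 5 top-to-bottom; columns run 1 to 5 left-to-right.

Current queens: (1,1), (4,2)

1

Branch on row 2: col 3 → 1; col 5 → 0.
Sum: 1 + 0 = 1.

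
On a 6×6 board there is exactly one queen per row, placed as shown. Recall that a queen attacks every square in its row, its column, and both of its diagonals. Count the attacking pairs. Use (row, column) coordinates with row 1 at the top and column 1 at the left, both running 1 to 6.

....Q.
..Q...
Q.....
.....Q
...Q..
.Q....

0

All columns are distinct and no two queens satisfy |Δrow| = |Δcol|, so no pair attacks.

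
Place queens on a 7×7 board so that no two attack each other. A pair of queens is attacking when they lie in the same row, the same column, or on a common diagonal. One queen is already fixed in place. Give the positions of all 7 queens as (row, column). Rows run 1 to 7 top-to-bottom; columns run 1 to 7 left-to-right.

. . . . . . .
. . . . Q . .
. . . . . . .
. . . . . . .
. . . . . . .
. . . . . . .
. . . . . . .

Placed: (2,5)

(1,2) (2,5) (3,3) (4,1) (5,7) (6,4) (7,6)

Row 1: attacked by (2,5)→{4,5,6}. Safe: 1, 2, 3, 7. Place at column 2.
Row 3: attacked by (1,2)→{2,4}; (2,5)→{4,5,6}. Safe: 1, 3, 7. Place at column 3.
Row 4: attacked by (1,2)→{2,5}; (2,5)→{3,5,7}; (3,3)→{2,3,4}. Safe: 1, 6. Place at column 1.
Row 5: attacked by (1,2)→{2,6}; (2,5)→{2,5}; (3,3)→{1,3,5}; (4,1)→{1,2}. Safe: 4, 7. Place at column 7.
Row 6: attacked by (1,2)→{2,7}; (2,5)→{1,5}; (3,3)→{3,6}; (4,1)→{1,3}; (5,7)→{6,7}. Safe: 4. Place at column 4.
Row 7: attacked by (1,2)→{2}; (2,5)→{5}; (3,3)→{3,7}; (4,1)→{1,4}; (5,7)→{5,7}; (6,4)→{3,4,5}. Safe: 6. Place at column 6.
Columns [2, 5, 3, 1, 7, 4, 6], r−c [-1, -3, 0, 3, -2, 2, 1], r+c [3, 7, 6, 5, 12, 10, 13] are all distinct, so no two queens attack.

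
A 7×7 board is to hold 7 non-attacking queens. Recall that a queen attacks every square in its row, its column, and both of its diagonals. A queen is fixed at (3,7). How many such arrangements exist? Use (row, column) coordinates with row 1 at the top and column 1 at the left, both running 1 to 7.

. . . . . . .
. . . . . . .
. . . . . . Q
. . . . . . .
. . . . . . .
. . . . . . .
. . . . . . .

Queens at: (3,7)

Branch on row 1: col 1 → 1; col 2 → 1; col 3 → 1; col 4 → 1; col 6 → 2.
Sum: 1 + 1 + 1 + 1 + 2 = 6.

6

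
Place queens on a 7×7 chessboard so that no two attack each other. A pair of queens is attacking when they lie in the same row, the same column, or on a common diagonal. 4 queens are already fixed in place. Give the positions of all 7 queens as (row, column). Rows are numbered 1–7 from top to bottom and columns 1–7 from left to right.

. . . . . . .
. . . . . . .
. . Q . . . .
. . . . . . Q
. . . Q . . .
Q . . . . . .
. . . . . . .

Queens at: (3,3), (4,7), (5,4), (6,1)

Row 1: attacked by (3,3)→{1,3,5}; (4,7)→{4,7}; (5,4)→{4}; (6,1)→{1,6}. Safe: 2. Place at column 2.
Row 2: attacked by (1,2)→{1,2,3}; (3,3)→{2,3,4}; (4,7)→{5,7}; (5,4)→{1,4,7}; (6,1)→{1,5}. Safe: 6. Place at column 6.
Row 7: attacked by (1,2)→{2}; (2,6)→{1,6}; (3,3)→{3,7}; (4,7)→{4,7}; (5,4)→{2,4,6}; (6,1)→{1,2}. Safe: 5. Place at column 5.
Columns [2, 6, 3, 7, 4, 1, 5], r−c [-1, -4, 0, -3, 1, 5, 2], r+c [3, 8, 6, 11, 9, 7, 12] are all distinct, so no two queens attack.

(1,2) (2,6) (3,3) (4,7) (5,4) (6,1) (7,5)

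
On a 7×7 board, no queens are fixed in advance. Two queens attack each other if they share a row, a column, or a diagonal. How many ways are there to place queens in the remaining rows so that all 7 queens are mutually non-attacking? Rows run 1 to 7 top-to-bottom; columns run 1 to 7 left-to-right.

40

Branch on row 1: col 1 → 4; col 2 → 7; col 3 → 6; col 4 → 6; col 5 → 6; col 6 → 7; col 7 → 4.
Sum: 4 + 7 + 6 + 6 + 6 + 7 + 4 = 40.
(This is the classic 7-queens count.)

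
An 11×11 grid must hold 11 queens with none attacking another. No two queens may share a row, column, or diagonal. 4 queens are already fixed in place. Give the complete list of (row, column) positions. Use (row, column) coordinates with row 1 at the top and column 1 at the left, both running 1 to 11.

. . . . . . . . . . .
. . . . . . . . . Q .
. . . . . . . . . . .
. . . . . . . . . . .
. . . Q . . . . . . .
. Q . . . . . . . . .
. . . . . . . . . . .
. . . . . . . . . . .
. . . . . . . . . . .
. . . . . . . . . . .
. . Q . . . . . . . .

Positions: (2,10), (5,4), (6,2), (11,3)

(1,1) (2,10) (3,8) (4,6) (5,4) (6,2) (7,11) (8,9) (9,7) (10,5) (11,3)

Row 1: attacked by (2,10)→{9,10,11}; (5,4)→{4,8}; (6,2)→{2,7}; (11,3)→{3}. Safe: 1, 5, 6. Place at column 1.
Row 3: attacked by (1,1)→{1,3}; (2,10)→{9,10,11}; (5,4)→{2,4,6}; (6,2)→{2,5}; (11,3)→{3,11}. Safe: 7, 8. Place at column 8.
Row 4: attacked by (1,1)→{1,4}; (2,10)→{8,10}; (3,8)→{7,8,9}; (5,4)→{3,4,5}; (6,2)→{2,4}; (11,3)→{3,10}. Safe: 6, 11. Place at column 6.
Row 7: attacked by (1,1)→{1,7}; (2,10)→{5,10}; (3,8)→{4,8}; (4,6)→{3,6,9}; (5,4)→{2,4,6}; (6,2)→{1,2,3}; (11,3)→{3,7}. Safe: 11. Place at column 11.
Row 8: attacked by (1,1)→{1,8}; (2,10)→{4,10}; (3,8)→{3,8}; (4,6)→{2,6,10}; (5,4)→{1,4,7}; (6,2)→{2,4}; (7,11)→{10,11}; (11,3)→{3,6}. Safe: 5, 9. Place at column 9.
Row 9: attacked by (1,1)→{1,9}; (2,10)→{3,10}; (3,8)→{2,8}; (4,6)→{1,6,11}; (5,4)→{4,8}; (6,2)→{2,5}; (7,11)→{9,11}; (8,9)→{8,9,10}; (11,3)→{1,3,5}. Safe: 7. Place at column 7.
Row 10: attacked by (1,1)→{1,10}; (2,10)→{2,10}; (3,8)→{1,8}; (4,6)→{6}; (5,4)→{4,9}; (6,2)→{2,6}; (7,11)→{8,11}; (8,9)→{7,9,11}; (9,7)→{6,7,8}; (11,3)→{2,3,4}. Safe: 5. Place at column 5.
Columns [1, 10, 8, 6, 4, 2, 11, 9, 7, 5, 3], r−c [0, -8, -5, -2, 1, 4, -4, -1, 2, 5, 8], r+c [2, 12, 11, 10, 9, 8, 18, 17, 16, 15, 14] are all distinct, so no two queens attack.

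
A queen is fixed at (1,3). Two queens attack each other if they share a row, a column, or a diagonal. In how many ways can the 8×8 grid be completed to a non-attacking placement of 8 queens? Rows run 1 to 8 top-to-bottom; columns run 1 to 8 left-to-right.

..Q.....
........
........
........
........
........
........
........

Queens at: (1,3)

Branch on row 2: col 1 → 1; col 5 → 4; col 6 → 8; col 7 → 2; col 8 → 1.
Sum: 1 + 4 + 8 + 2 + 1 = 16.

16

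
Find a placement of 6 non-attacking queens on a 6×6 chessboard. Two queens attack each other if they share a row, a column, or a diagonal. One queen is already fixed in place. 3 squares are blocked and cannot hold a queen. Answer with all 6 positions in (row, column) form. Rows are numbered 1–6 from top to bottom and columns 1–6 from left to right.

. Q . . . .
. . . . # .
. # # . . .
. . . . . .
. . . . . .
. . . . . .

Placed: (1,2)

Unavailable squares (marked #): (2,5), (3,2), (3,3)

(1,2) (2,4) (3,6) (4,1) (5,3) (6,5)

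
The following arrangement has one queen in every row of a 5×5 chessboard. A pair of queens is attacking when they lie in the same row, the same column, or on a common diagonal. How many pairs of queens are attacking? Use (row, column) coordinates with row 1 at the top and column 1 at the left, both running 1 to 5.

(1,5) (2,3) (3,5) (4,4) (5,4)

3

Same column: (1,5)–(3,5) (column 5); (4,4)–(5,4) (column 4).
Same diagonal: (3,5)–(4,4) (|3−4| = |5−4| = 1).
Total attacking pairs: 3.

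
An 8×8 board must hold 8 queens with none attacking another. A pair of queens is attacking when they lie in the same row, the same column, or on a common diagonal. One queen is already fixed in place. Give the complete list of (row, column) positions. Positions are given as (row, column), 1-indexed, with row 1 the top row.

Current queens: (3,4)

Row 1: attacked by (3,4)→{2,4,6}. Safe: 1, 3, 5, 7, 8. Place at column 7.
Row 2: attacked by (1,7)→{6,7,8}; (3,4)→{3,4,5}. Safe: 1, 2. Place at column 2.
Row 4: attacked by (1,7)→{4,7}; (2,2)→{2,4}; (3,4)→{3,4,5}. Safe: 1, 6, 8. Place at column 1.
Row 5: attacked by (1,7)→{3,7}; (2,2)→{2,5}; (3,4)→{2,4,6}; (4,1)→{1,2}. Safe: 8. Place at column 8.
Row 6: attacked by (1,7)→{2,7}; (2,2)→{2,6}; (3,4)→{1,4,7}; (4,1)→{1,3}; (5,8)→{7,8}. Safe: 5. Place at column 5.
Row 7: attacked by (1,7)→{1,7}; (2,2)→{2,7}; (3,4)→{4,8}; (4,1)→{1,4}; (5,8)→{6,8}; (6,5)→{4,5,6}. Safe: 3. Place at column 3.
Row 8: attacked by (1,7)→{7}; (2,2)→{2,8}; (3,4)→{4}; (4,1)→{1,5}; (5,8)→{5,8}; (6,5)→{3,5,7}; (7,3)→{2,3,4}. Safe: 6. Place at column 6.
Columns [7, 2, 4, 1, 8, 5, 3, 6], r−c [-6, 0, -1, 3, -3, 1, 4, 2], r+c [8, 4, 7, 5, 13, 11, 10, 14] are all distinct, so no two queens attack.

(1,7) (2,2) (3,4) (4,1) (5,8) (6,5) (7,3) (8,6)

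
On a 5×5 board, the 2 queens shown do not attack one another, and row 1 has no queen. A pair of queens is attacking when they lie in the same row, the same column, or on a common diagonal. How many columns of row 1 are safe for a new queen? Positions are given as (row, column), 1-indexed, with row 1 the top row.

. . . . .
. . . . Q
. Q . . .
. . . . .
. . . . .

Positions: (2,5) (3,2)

2

(2,5) attacks row 1 at column 5 and diagonals 4.
(3,2) attacks row 1 at column 2 and diagonals 4.
Attacked columns: {2, 4, 5}. Safe: {1, 3}.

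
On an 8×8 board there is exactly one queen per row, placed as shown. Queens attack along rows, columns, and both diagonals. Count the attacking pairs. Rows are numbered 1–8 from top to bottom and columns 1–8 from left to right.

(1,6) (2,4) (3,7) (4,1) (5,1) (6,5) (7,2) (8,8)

Same column: (4,1)–(5,1) (column 1).
Same diagonal: (2,4)–(5,1) (|2−5| = |4−1| = 3).
Total attacking pairs: 2.

2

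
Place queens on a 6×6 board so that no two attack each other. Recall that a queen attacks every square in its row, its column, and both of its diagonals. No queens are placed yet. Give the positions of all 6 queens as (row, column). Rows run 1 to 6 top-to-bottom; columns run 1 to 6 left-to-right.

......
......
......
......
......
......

Row 1: Safe: 1, 2, 3, 4, 5, 6. Place at column 5.
Row 2: attacked by (1,5)→{4,5,6}. Safe: 1, 2, 3. Place at column 3.
Row 3: attacked by (1,5)→{3,5}; (2,3)→{2,3,4}. Safe: 1, 6. Place at column 1.
Row 4: attacked by (1,5)→{2,5}; (2,3)→{1,3,5}; (3,1)→{1,2}. Safe: 4, 6. Place at column 6.
Row 5: attacked by (1,5)→{1,5}; (2,3)→{3,6}; (3,1)→{1,3}; (4,6)→{5,6}. Safe: 2, 4. Place at column 4.
Row 6: attacked by (1,5)→{5}; (2,3)→{3}; (3,1)→{1,4}; (4,6)→{4,6}; (5,4)→{3,4,5}. Safe: 2. Place at column 2.
Columns [5, 3, 1, 6, 4, 2], r−c [-4, -1, 2, -2, 1, 4], r+c [6, 5, 4, 10, 9, 8] are all distinct, so no two queens attack.

(1,5) (2,3) (3,1) (4,6) (5,4) (6,2)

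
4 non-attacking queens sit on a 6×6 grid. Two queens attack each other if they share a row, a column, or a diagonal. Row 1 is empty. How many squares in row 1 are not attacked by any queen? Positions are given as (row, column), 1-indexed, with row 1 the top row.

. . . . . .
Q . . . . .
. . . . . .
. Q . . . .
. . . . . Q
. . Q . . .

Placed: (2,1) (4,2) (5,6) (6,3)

(2,1) attacks row 1 at column 1 and diagonals 2.
(4,2) attacks row 1 at column 2 and diagonals 5.
(5,6) attacks row 1 at column 6 and diagonals 2.
(6,3) attacks row 1 at column 3.
Attacked columns: {1, 2, 3, 5, 6}. Safe: {4}.

1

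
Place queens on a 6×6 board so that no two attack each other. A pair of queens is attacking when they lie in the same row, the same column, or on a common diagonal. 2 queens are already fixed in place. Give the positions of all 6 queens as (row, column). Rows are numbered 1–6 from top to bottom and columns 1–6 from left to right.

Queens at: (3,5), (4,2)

(1,4) (2,1) (3,5) (4,2) (5,6) (6,3)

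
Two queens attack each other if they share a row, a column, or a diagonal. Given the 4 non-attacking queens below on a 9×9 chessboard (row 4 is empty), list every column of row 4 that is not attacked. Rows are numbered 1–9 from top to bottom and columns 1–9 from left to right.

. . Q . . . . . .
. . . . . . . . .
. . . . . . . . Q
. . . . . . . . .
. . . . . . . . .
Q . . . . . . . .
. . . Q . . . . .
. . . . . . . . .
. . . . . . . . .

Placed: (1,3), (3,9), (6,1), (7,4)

(1,3) attacks row 4 at column 3 and diagonals 6.
(3,9) attacks row 4 at column 9 and diagonals 8.
(6,1) attacks row 4 at column 1 and diagonals 3.
(7,4) attacks row 4 at column 4 and diagonals 1, 7.
Attacked columns: {1, 3, 4, 6, 7, 8, 9}. Safe: {2, 5}.

columns 2, 5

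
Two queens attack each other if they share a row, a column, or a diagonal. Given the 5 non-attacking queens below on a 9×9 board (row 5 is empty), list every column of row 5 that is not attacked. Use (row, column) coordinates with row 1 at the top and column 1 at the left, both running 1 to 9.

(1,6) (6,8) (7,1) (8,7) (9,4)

columns 5

(1,6) attacks row 5 at column 6 and diagonals 2.
(6,8) attacks row 5 at column 8 and diagonals 7, 9.
(7,1) attacks row 5 at column 1 and diagonals 3.
(8,7) attacks row 5 at column 7 and diagonals 4.
(9,4) attacks row 5 at column 4 and diagonals 8.
Attacked columns: {1, 2, 3, 4, 6, 7, 8, 9}. Safe: {5}.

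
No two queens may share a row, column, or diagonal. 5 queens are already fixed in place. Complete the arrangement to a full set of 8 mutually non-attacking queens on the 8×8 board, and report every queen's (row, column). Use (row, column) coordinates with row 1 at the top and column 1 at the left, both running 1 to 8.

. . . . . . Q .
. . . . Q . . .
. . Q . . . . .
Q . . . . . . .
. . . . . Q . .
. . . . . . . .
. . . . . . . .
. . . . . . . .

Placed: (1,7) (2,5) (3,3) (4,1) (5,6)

Row 6: attacked by (1,7)→{2,7}; (2,5)→{1,5}; (3,3)→{3,6}; (4,1)→{1,3}; (5,6)→{5,6,7}. Safe: 4, 8. Place at column 8.
Row 7: attacked by (1,7)→{1,7}; (2,5)→{5}; (3,3)→{3,7}; (4,1)→{1,4}; (5,6)→{4,6,8}; (6,8)→{7,8}. Safe: 2. Place at column 2.
Row 8: attacked by (1,7)→{7}; (2,5)→{5}; (3,3)→{3,8}; (4,1)→{1,5}; (5,6)→{3,6}; (6,8)→{6,8}; (7,2)→{1,2,3}. Safe: 4. Place at column 4.
Columns [7, 5, 3, 1, 6, 8, 2, 4], r−c [-6, -3, 0, 3, -1, -2, 5, 4], r+c [8, 7, 6, 5, 11, 14, 9, 12] are all distinct, so no two queens attack.

(1,7) (2,5) (3,3) (4,1) (5,6) (6,8) (7,2) (8,4)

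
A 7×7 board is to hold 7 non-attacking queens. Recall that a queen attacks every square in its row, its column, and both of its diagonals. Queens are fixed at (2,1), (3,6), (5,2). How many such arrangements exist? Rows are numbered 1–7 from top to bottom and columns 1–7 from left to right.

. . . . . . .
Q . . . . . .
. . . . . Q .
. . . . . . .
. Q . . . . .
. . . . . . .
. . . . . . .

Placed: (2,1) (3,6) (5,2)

Branch on row 1: col 3 → 1; col 5 → 1; col 7 → 0.
Sum: 1 + 1 + 0 = 2.

2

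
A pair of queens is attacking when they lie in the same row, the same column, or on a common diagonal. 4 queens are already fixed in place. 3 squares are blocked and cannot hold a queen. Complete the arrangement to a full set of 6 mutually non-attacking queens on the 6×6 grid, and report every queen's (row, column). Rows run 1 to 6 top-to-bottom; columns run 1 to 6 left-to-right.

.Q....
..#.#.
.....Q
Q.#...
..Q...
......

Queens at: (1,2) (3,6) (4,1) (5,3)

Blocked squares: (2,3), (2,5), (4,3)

(1,2) (2,4) (3,6) (4,1) (5,3) (6,5)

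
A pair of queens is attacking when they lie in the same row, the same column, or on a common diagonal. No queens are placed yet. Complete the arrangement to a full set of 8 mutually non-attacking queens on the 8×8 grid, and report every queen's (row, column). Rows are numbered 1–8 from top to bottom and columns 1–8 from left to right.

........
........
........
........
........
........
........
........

Row 1: Safe: 1, 2, 3, 4, 5, 6, 7, 8. Place at column 1.
Row 2: attacked by (1,1)→{1,2}. Safe: 3, 4, 5, 6, 7, 8. Place at column 6.
Row 3: attacked by (1,1)→{1,3}; (2,6)→{5,6,7}. Safe: 2, 4, 8. Place at column 8.
Row 4: attacked by (1,1)→{1,4}; (2,6)→{4,6,8}; (3,8)→{7,8}. Safe: 2, 3, 5. Place at column 3.
Row 5: attacked by (1,1)→{1,5}; (2,6)→{3,6}; (3,8)→{6,8}; (4,3)→{2,3,4}. Safe: 7. Place at column 7.
Row 6: attacked by (1,1)→{1,6}; (2,6)→{2,6}; (3,8)→{5,8}; (4,3)→{1,3,5}; (5,7)→{6,7,8}. Safe: 4. Place at column 4.
Row 7: attacked by (1,1)→{1,7}; (2,6)→{1,6}; (3,8)→{4,8}; (4,3)→{3,6}; (5,7)→{5,7}; (6,4)→{3,4,5}. Safe: 2. Place at column 2.
Row 8: attacked by (1,1)→{1,8}; (2,6)→{6}; (3,8)→{3,8}; (4,3)→{3,7}; (5,7)→{4,7}; (6,4)→{2,4,6}; (7,2)→{1,2,3}. Safe: 5. Place at column 5.
Columns [1, 6, 8, 3, 7, 4, 2, 5], r−c [0, -4, -5, 1, -2, 2, 5, 3], r+c [2, 8, 11, 7, 12, 10, 9, 13] are all distinct, so no two queens attack.

(1,1) (2,6) (3,8) (4,3) (5,7) (6,4) (7,2) (8,5)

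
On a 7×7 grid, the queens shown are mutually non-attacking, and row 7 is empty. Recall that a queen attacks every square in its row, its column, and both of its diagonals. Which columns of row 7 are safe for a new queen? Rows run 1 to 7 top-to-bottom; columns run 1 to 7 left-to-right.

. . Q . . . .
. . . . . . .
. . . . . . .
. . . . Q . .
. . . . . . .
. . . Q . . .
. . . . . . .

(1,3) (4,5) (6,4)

columns 1, 6, 7

(1,3) attacks row 7 at column 3.
(4,5) attacks row 7 at column 5 and diagonals 2.
(6,4) attacks row 7 at column 4 and diagonals 3, 5.
Attacked columns: {2, 3, 4, 5}. Safe: {1, 6, 7}.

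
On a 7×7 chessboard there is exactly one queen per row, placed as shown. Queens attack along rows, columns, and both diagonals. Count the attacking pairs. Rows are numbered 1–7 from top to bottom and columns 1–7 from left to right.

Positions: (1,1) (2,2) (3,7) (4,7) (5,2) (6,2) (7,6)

Same column: (2,2)–(5,2) (column 2); (2,2)–(6,2) (column 2); (3,7)–(4,7) (column 7); (5,2)–(6,2) (column 2).
Same diagonal: (1,1)–(2,2) (|1−2| = |1−2| = 1).
Total attacking pairs: 5.

5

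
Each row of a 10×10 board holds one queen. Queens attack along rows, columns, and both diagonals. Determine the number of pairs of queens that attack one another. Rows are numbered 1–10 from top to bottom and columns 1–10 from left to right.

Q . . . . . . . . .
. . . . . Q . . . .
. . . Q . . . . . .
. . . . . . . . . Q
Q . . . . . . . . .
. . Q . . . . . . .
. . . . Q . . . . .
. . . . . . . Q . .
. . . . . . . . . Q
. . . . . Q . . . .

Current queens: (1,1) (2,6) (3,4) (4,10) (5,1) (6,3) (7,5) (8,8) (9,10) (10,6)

Same column: (1,1)–(5,1) (column 1); (2,6)–(10,6) (column 6); (4,10)–(9,10) (column 10).
Same diagonal: (1,1)–(8,8) (|1−8| = |1−8| = 7); (3,4)–(9,10) (|3−9| = |4−10| = 6); (5,1)–(10,6) (|5−10| = |1−6| = 5); (8,8)–(10,6) (|8−10| = |8−6| = 2).
Total attacking pairs: 7.

7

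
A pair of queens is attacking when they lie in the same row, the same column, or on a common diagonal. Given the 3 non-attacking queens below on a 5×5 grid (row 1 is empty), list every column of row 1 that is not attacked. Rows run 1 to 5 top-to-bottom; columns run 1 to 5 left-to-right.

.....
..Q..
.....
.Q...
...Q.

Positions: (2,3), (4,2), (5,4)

columns 1

(2,3) attacks row 1 at column 3 and diagonals 2, 4.
(4,2) attacks row 1 at column 2 and diagonals 5.
(5,4) attacks row 1 at column 4.
Attacked columns: {2, 3, 4, 5}. Safe: {1}.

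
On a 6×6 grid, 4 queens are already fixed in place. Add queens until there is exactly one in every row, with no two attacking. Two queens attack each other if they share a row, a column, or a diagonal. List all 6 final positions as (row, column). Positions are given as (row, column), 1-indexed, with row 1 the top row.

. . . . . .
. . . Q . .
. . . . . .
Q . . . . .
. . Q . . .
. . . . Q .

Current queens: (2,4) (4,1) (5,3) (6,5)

(1,2) (2,4) (3,6) (4,1) (5,3) (6,5)

Row 1: attacked by (2,4)→{3,4,5}; (4,1)→{1,4}; (5,3)→{3}; (6,5)→{5}. Safe: 2, 6. Place at column 2.
Row 3: attacked by (1,2)→{2,4}; (2,4)→{3,4,5}; (4,1)→{1,2}; (5,3)→{1,3,5}; (6,5)→{2,5}. Safe: 6. Place at column 6.
Columns [2, 4, 6, 1, 3, 5], r−c [-1, -2, -3, 3, 2, 1], r+c [3, 6, 9, 5, 8, 11] are all distinct, so no two queens attack.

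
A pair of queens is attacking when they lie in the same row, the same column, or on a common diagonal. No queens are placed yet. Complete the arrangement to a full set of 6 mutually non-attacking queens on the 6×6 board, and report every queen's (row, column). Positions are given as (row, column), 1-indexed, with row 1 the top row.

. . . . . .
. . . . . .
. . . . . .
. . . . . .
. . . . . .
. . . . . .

(1,2) (2,4) (3,6) (4,1) (5,3) (6,5)

Row 1: Safe: 1, 2, 3, 4, 5, 6. Place at column 2.
Row 2: attacked by (1,2)→{1,2,3}. Safe: 4, 5, 6. Place at column 4.
Row 3: attacked by (1,2)→{2,4}; (2,4)→{3,4,5}. Safe: 1, 6. Place at column 6.
Row 4: attacked by (1,2)→{2,5}; (2,4)→{2,4,6}; (3,6)→{5,6}. Safe: 1, 3. Place at column 1.
Row 5: attacked by (1,2)→{2,6}; (2,4)→{1,4}; (3,6)→{4,6}; (4,1)→{1,2}. Safe: 3, 5. Place at column 3.
Row 6: attacked by (1,2)→{2}; (2,4)→{4}; (3,6)→{3,6}; (4,1)→{1,3}; (5,3)→{2,3,4}. Safe: 5. Place at column 5.
Columns [2, 4, 6, 1, 3, 5], r−c [-1, -2, -3, 3, 2, 1], r+c [3, 6, 9, 5, 8, 11] are all distinct, so no two queens attack.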